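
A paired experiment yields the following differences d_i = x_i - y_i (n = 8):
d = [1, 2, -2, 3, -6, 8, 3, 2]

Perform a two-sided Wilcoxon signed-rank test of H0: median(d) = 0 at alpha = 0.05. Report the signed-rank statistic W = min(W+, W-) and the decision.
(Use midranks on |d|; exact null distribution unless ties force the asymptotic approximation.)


Step 1: Drop any zero differences (none here) and take |d_i|.
|d| = [1, 2, 2, 3, 6, 8, 3, 2]
Step 2: Midrank |d_i| (ties get averaged ranks).
ranks: |1|->1, |2|->3, |2|->3, |3|->5.5, |6|->7, |8|->8, |3|->5.5, |2|->3
Step 3: Attach original signs; sum ranks with positive sign and with negative sign.
W+ = 1 + 3 + 5.5 + 8 + 5.5 + 3 = 26
W- = 3 + 7 = 10
(Check: W+ + W- = 36 should equal n(n+1)/2 = 36.)
Step 4: Test statistic W = min(W+, W-) = 10.
Step 5: Ties in |d|, so use the tie-corrected normal approximation.
        E[W] = n(n+1)/4 = 8*9/4 = 18.
        Tie groups: |d|=2 (t=3), |d|=3 (t=2); sum(t^3 - t) = 30.
        Var[W] = n(n+1)(2n+1)/24 - sum(t^3-t)/48 = 1224/24 - 30/48 = 50.375.
        z = (W - E[W]) / sqrt(Var[W]) = (10 - 18) / 7.0975 = -1.1272.
        Two-sided p = 2*Phi(z) = 0.259678.
Step 6: alpha = 0.05. fail to reject H0.

W+ = 26, W- = 10, W = min = 10, p = 0.259678, fail to reject H0.


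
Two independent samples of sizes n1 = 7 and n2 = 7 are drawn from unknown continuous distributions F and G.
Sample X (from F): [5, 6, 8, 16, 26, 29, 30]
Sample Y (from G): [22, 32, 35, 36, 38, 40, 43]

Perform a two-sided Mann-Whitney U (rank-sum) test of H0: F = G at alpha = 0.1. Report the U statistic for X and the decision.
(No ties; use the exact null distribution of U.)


Step 1: Combine and sort all 14 observations; assign midranks.
sorted (value, group): (5,X), (6,X), (8,X), (16,X), (22,Y), (26,X), (29,X), (30,X), (32,Y), (35,Y), (36,Y), (38,Y), (40,Y), (43,Y)
ranks: 5->1, 6->2, 8->3, 16->4, 22->5, 26->6, 29->7, 30->8, 32->9, 35->10, 36->11, 38->12, 40->13, 43->14
Step 2: Rank sum for X: R1 = 1 + 2 + 3 + 4 + 6 + 7 + 8 = 31.
Step 3: U_X = R1 - n1(n1+1)/2 = 31 - 7*8/2 = 31 - 28 = 3.
       U_Y = n1*n2 - U_X = 49 - 3 = 46.
Step 4: No ties, so the exact null distribution of U (based on enumerating the C(14,7) = 3432 equally likely rank assignments) gives the two-sided p-value.
Step 5: p-value = 0.004079; compare to alpha = 0.1. reject H0.

U_X = 3, p = 0.004079, reject H0 at alpha = 0.1.


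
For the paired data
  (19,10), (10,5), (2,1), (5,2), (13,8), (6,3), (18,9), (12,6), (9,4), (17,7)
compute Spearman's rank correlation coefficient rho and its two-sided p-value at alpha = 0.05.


Step 1: Rank x and y separately (midranks; no ties here).
rank(x): 19->10, 10->5, 2->1, 5->2, 13->7, 6->3, 18->9, 12->6, 9->4, 17->8
rank(y): 10->10, 5->5, 1->1, 2->2, 8->8, 3->3, 9->9, 6->6, 4->4, 7->7
Step 2: d_i = R_x(i) - R_y(i); compute d_i^2.
  (10-10)^2=0, (5-5)^2=0, (1-1)^2=0, (2-2)^2=0, (7-8)^2=1, (3-3)^2=0, (9-9)^2=0, (6-6)^2=0, (4-4)^2=0, (8-7)^2=1
sum(d^2) = 2.
Step 3: rho = 1 - 6*2 / (10*(10^2 - 1)) = 1 - 12/990 = 0.987879.
Step 4: Under H0, t = rho * sqrt((n-2)/(1-rho^2)) = 18.0003 ~ t(8).
Step 5: Two-sided p-value from the t-distribution with 8 df = 0.000000.
Step 6: alpha = 0.05. reject H0.

rho = 0.9879, p = 0.000000, reject H0 at alpha = 0.05.


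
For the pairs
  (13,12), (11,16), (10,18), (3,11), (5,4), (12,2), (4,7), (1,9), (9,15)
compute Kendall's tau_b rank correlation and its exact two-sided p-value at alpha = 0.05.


Step 1: Enumerate the 36 unordered pairs (i,j) with i<j and classify each by sign(x_j-x_i) * sign(y_j-y_i).
  (1,2):dx=-2,dy=+4->D; (1,3):dx=-3,dy=+6->D; (1,4):dx=-10,dy=-1->C; (1,5):dx=-8,dy=-8->C
  (1,6):dx=-1,dy=-10->C; (1,7):dx=-9,dy=-5->C; (1,8):dx=-12,dy=-3->C; (1,9):dx=-4,dy=+3->D
  (2,3):dx=-1,dy=+2->D; (2,4):dx=-8,dy=-5->C; (2,5):dx=-6,dy=-12->C; (2,6):dx=+1,dy=-14->D
  (2,7):dx=-7,dy=-9->C; (2,8):dx=-10,dy=-7->C; (2,9):dx=-2,dy=-1->C; (3,4):dx=-7,dy=-7->C
  (3,5):dx=-5,dy=-14->C; (3,6):dx=+2,dy=-16->D; (3,7):dx=-6,dy=-11->C; (3,8):dx=-9,dy=-9->C
  (3,9):dx=-1,dy=-3->C; (4,5):dx=+2,dy=-7->D; (4,6):dx=+9,dy=-9->D; (4,7):dx=+1,dy=-4->D
  (4,8):dx=-2,dy=-2->C; (4,9):dx=+6,dy=+4->C; (5,6):dx=+7,dy=-2->D; (5,7):dx=-1,dy=+3->D
  (5,8):dx=-4,dy=+5->D; (5,9):dx=+4,dy=+11->C; (6,7):dx=-8,dy=+5->D; (6,8):dx=-11,dy=+7->D
  (6,9):dx=-3,dy=+13->D; (7,8):dx=-3,dy=+2->D; (7,9):dx=+5,dy=+8->C; (8,9):dx=+8,dy=+6->C
Step 2: C = 20, D = 16, total pairs = 36.
Step 3: tau = (C - D)/(n(n-1)/2) = (20 - 16)/36 = 0.111111.
Step 4: Exact two-sided p-value (enumerate n! = 362880 permutations of y under H0): p = 0.761414.
Step 5: alpha = 0.05. fail to reject H0.

tau_b = 0.1111 (C=20, D=16), p = 0.761414, fail to reject H0.


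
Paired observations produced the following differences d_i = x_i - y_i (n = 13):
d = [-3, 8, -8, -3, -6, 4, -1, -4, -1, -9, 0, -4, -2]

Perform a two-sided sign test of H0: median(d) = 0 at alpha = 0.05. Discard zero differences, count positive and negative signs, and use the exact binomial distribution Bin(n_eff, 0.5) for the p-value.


Step 1: Discard zero differences. Original n = 13; n_eff = number of nonzero differences = 12.
Nonzero differences (with sign): -3, +8, -8, -3, -6, +4, -1, -4, -1, -9, -4, -2
Step 2: Count signs: positive = 2, negative = 10.
Step 3: Under H0: P(positive) = 0.5, so the number of positives S ~ Bin(12, 0.5).
Step 4: Two-sided exact p-value = sum of Bin(12,0.5) probabilities at or below the observed probability = 0.038574.
Step 5: alpha = 0.05. reject H0.

n_eff = 12, pos = 2, neg = 10, p = 0.038574, reject H0.


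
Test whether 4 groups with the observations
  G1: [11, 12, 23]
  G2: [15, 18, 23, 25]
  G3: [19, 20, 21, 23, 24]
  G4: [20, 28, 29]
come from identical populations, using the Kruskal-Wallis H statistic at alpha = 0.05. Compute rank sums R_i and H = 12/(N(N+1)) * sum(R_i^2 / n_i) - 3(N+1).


Step 1: Combine all N = 15 observations and assign midranks.
sorted (value, group, rank): (11,G1,1), (12,G1,2), (15,G2,3), (18,G2,4), (19,G3,5), (20,G3,6.5), (20,G4,6.5), (21,G3,8), (23,G1,10), (23,G2,10), (23,G3,10), (24,G3,12), (25,G2,13), (28,G4,14), (29,G4,15)
Step 2: Sum ranks within each group.
R_1 = 13 (n_1 = 3)
R_2 = 30 (n_2 = 4)
R_3 = 41.5 (n_3 = 5)
R_4 = 35.5 (n_4 = 3)
Step 3: H = 12/(N(N+1)) * sum(R_i^2/n_i) - 3(N+1)
     = 12/(15*16) * (13^2/3 + 30^2/4 + 41.5^2/5 + 35.5^2/3) - 3*16
     = 0.050000 * 1045.87 - 48
     = 4.293333.
Step 4: Ties present; correction factor C = 1 - 30/(15^3 - 15) = 0.991071. Corrected H = 4.293333 / 0.991071 = 4.332012.
Step 5: Under H0, H ~ chi^2(3); p-value = 0.227773.
Step 6: alpha = 0.05. fail to reject H0.

H = 4.3320, df = 3, p = 0.227773, fail to reject H0.


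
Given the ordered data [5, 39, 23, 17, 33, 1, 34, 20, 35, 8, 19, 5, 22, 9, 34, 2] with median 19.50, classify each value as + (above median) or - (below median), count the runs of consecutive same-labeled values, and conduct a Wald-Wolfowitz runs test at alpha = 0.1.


Step 1: Compute median = 19.50; label A = above, B = below.
Labels in order: BAABABAAABBBABAB  (n_A = 8, n_B = 8)
Step 2: Count runs R = 11.
Step 3: Under H0 (random ordering), E[R] = 2*n_A*n_B/(n_A+n_B) + 1 = 2*8*8/16 + 1 = 9.0000.
        Var[R] = 2*n_A*n_B*(2*n_A*n_B - n_A - n_B) / ((n_A+n_B)^2 * (n_A+n_B-1)) = 14336/3840 = 3.7333.
        SD[R] = 1.9322.
Step 4: Continuity-corrected z = (R - 0.5 - E[R]) / SD[R] = (11 - 0.5 - 9.0000) / 1.9322 = 0.7763.
Step 5: Two-sided p-value via normal approximation = 2*(1 - Phi(|z|)) = 0.437558.
Step 6: alpha = 0.1. fail to reject H0.

R = 11, z = 0.7763, p = 0.437558, fail to reject H0.


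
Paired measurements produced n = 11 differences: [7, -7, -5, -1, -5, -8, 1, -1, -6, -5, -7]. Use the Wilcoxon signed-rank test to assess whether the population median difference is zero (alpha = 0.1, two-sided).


Step 1: Drop any zero differences (none here) and take |d_i|.
|d| = [7, 7, 5, 1, 5, 8, 1, 1, 6, 5, 7]
Step 2: Midrank |d_i| (ties get averaged ranks).
ranks: |7|->9, |7|->9, |5|->5, |1|->2, |5|->5, |8|->11, |1|->2, |1|->2, |6|->7, |5|->5, |7|->9
Step 3: Attach original signs; sum ranks with positive sign and with negative sign.
W+ = 9 + 2 = 11
W- = 9 + 5 + 2 + 5 + 11 + 2 + 7 + 5 + 9 = 55
(Check: W+ + W- = 66 should equal n(n+1)/2 = 66.)
Step 4: Test statistic W = min(W+, W-) = 11.
Step 5: Ties in |d|, so use the tie-corrected normal approximation.
        E[W] = n(n+1)/4 = 11*12/4 = 33.
        Tie groups: |d|=1 (t=3), |d|=5 (t=3), |d|=7 (t=3); sum(t^3 - t) = 72.
        Var[W] = n(n+1)(2n+1)/24 - sum(t^3-t)/48 = 3036/24 - 72/48 = 125.
        z = (W - E[W]) / sqrt(Var[W]) = (11 - 33) / 11.1803 = -1.9677.
        Two-sided p = 2*Phi(z) = 0.049098.
Step 6: alpha = 0.1. reject H0.

W+ = 11, W- = 55, W = min = 11, p = 0.049098, reject H0.


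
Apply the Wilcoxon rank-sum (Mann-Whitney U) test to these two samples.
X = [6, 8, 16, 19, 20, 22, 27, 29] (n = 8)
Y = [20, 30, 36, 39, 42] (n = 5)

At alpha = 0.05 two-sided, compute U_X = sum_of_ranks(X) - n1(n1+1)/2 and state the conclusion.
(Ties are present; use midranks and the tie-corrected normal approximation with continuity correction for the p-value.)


Step 1: Combine and sort all 13 observations; assign midranks.
sorted (value, group): (6,X), (8,X), (16,X), (19,X), (20,X), (20,Y), (22,X), (27,X), (29,X), (30,Y), (36,Y), (39,Y), (42,Y)
ranks: 6->1, 8->2, 16->3, 19->4, 20->5.5, 20->5.5, 22->7, 27->8, 29->9, 30->10, 36->11, 39->12, 42->13
Step 2: Rank sum for X: R1 = 1 + 2 + 3 + 4 + 5.5 + 7 + 8 + 9 = 39.5.
Step 3: U_X = R1 - n1(n1+1)/2 = 39.5 - 8*9/2 = 39.5 - 36 = 3.5.
       U_Y = n1*n2 - U_X = 40 - 3.5 = 36.5.
Step 4: Ties are present, so use the tie-corrected normal approximation (with continuity correction) for the p-value.
Step 5: p-value = 0.019007; compare to alpha = 0.05. reject H0.

U_X = 3.5, p = 0.019007, reject H0 at alpha = 0.05.


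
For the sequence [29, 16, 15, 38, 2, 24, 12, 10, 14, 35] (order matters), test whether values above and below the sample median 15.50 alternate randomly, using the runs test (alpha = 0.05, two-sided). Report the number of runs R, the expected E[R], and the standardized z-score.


Step 1: Compute median = 15.50; label A = above, B = below.
Labels in order: AABABABBBA  (n_A = 5, n_B = 5)
Step 2: Count runs R = 7.
Step 3: Under H0 (random ordering), E[R] = 2*n_A*n_B/(n_A+n_B) + 1 = 2*5*5/10 + 1 = 6.0000.
        Var[R] = 2*n_A*n_B*(2*n_A*n_B - n_A - n_B) / ((n_A+n_B)^2 * (n_A+n_B-1)) = 2000/900 = 2.2222.
        SD[R] = 1.4907.
Step 4: Continuity-corrected z = (R - 0.5 - E[R]) / SD[R] = (7 - 0.5 - 6.0000) / 1.4907 = 0.3354.
Step 5: Two-sided p-value via normal approximation = 2*(1 - Phi(|z|)) = 0.737316.
Step 6: alpha = 0.05. fail to reject H0.

R = 7, z = 0.3354, p = 0.737316, fail to reject H0.


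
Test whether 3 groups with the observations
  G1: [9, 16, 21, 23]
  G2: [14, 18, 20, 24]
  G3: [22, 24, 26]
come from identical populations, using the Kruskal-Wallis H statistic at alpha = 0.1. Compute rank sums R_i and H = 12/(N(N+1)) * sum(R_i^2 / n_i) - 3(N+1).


Step 1: Combine all N = 11 observations and assign midranks.
sorted (value, group, rank): (9,G1,1), (14,G2,2), (16,G1,3), (18,G2,4), (20,G2,5), (21,G1,6), (22,G3,7), (23,G1,8), (24,G2,9.5), (24,G3,9.5), (26,G3,11)
Step 2: Sum ranks within each group.
R_1 = 18 (n_1 = 4)
R_2 = 20.5 (n_2 = 4)
R_3 = 27.5 (n_3 = 3)
Step 3: H = 12/(N(N+1)) * sum(R_i^2/n_i) - 3(N+1)
     = 12/(11*12) * (18^2/4 + 20.5^2/4 + 27.5^2/3) - 3*12
     = 0.090909 * 438.146 - 36
     = 3.831439.
Step 4: Ties present; correction factor C = 1 - 6/(11^3 - 11) = 0.995455. Corrected H = 3.831439 / 0.995455 = 3.848935.
Step 5: Under H0, H ~ chi^2(2); p-value = 0.145953.
Step 6: alpha = 0.1. fail to reject H0.

H = 3.8489, df = 2, p = 0.145953, fail to reject H0.


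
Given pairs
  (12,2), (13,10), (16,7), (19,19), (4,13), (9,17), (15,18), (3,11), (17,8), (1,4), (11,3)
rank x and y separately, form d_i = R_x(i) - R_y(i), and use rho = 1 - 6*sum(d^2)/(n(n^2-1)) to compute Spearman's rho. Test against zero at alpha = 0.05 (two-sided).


Step 1: Rank x and y separately (midranks; no ties here).
rank(x): 12->6, 13->7, 16->9, 19->11, 4->3, 9->4, 15->8, 3->2, 17->10, 1->1, 11->5
rank(y): 2->1, 10->6, 7->4, 19->11, 13->8, 17->9, 18->10, 11->7, 8->5, 4->3, 3->2
Step 2: d_i = R_x(i) - R_y(i); compute d_i^2.
  (6-1)^2=25, (7-6)^2=1, (9-4)^2=25, (11-11)^2=0, (3-8)^2=25, (4-9)^2=25, (8-10)^2=4, (2-7)^2=25, (10-5)^2=25, (1-3)^2=4, (5-2)^2=9
sum(d^2) = 168.
Step 3: rho = 1 - 6*168 / (11*(11^2 - 1)) = 1 - 1008/1320 = 0.236364.
Step 4: Under H0, t = rho * sqrt((n-2)/(1-rho^2)) = 0.7298 ~ t(9).
Step 5: Two-sided p-value from the t-distribution with 9 df = 0.484091.
Step 6: alpha = 0.05. fail to reject H0.

rho = 0.2364, p = 0.484091, fail to reject H0 at alpha = 0.05.


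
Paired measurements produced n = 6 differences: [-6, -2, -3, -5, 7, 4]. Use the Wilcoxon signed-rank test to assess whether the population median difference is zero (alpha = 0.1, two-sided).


Step 1: Drop any zero differences (none here) and take |d_i|.
|d| = [6, 2, 3, 5, 7, 4]
Step 2: Midrank |d_i| (ties get averaged ranks).
ranks: |6|->5, |2|->1, |3|->2, |5|->4, |7|->6, |4|->3
Step 3: Attach original signs; sum ranks with positive sign and with negative sign.
W+ = 6 + 3 = 9
W- = 5 + 1 + 2 + 4 = 12
(Check: W+ + W- = 21 should equal n(n+1)/2 = 21.)
Step 4: Test statistic W = min(W+, W-) = 9.
Step 5: No ties, so the exact null distribution over the 2^6 = 64 sign assignments gives the two-sided p-value = 0.843750.
Step 6: alpha = 0.1. fail to reject H0.

W+ = 9, W- = 12, W = min = 9, p = 0.843750, fail to reject H0.


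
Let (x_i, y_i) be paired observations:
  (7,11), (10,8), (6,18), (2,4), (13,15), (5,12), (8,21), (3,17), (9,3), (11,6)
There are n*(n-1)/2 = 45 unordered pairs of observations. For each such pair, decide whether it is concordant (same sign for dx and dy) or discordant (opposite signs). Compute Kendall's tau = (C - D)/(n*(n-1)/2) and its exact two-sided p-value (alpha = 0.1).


Step 1: Enumerate the 45 unordered pairs (i,j) with i<j and classify each by sign(x_j-x_i) * sign(y_j-y_i).
  (1,2):dx=+3,dy=-3->D; (1,3):dx=-1,dy=+7->D; (1,4):dx=-5,dy=-7->C; (1,5):dx=+6,dy=+4->C
  (1,6):dx=-2,dy=+1->D; (1,7):dx=+1,dy=+10->C; (1,8):dx=-4,dy=+6->D; (1,9):dx=+2,dy=-8->D
  (1,10):dx=+4,dy=-5->D; (2,3):dx=-4,dy=+10->D; (2,4):dx=-8,dy=-4->C; (2,5):dx=+3,dy=+7->C
  (2,6):dx=-5,dy=+4->D; (2,7):dx=-2,dy=+13->D; (2,8):dx=-7,dy=+9->D; (2,9):dx=-1,dy=-5->C
  (2,10):dx=+1,dy=-2->D; (3,4):dx=-4,dy=-14->C; (3,5):dx=+7,dy=-3->D; (3,6):dx=-1,dy=-6->C
  (3,7):dx=+2,dy=+3->C; (3,8):dx=-3,dy=-1->C; (3,9):dx=+3,dy=-15->D; (3,10):dx=+5,dy=-12->D
  (4,5):dx=+11,dy=+11->C; (4,6):dx=+3,dy=+8->C; (4,7):dx=+6,dy=+17->C; (4,8):dx=+1,dy=+13->C
  (4,9):dx=+7,dy=-1->D; (4,10):dx=+9,dy=+2->C; (5,6):dx=-8,dy=-3->C; (5,7):dx=-5,dy=+6->D
  (5,8):dx=-10,dy=+2->D; (5,9):dx=-4,dy=-12->C; (5,10):dx=-2,dy=-9->C; (6,7):dx=+3,dy=+9->C
  (6,8):dx=-2,dy=+5->D; (6,9):dx=+4,dy=-9->D; (6,10):dx=+6,dy=-6->D; (7,8):dx=-5,dy=-4->C
  (7,9):dx=+1,dy=-18->D; (7,10):dx=+3,dy=-15->D; (8,9):dx=+6,dy=-14->D; (8,10):dx=+8,dy=-11->D
  (9,10):dx=+2,dy=+3->C
Step 2: C = 21, D = 24, total pairs = 45.
Step 3: tau = (C - D)/(n(n-1)/2) = (21 - 24)/45 = -0.066667.
Step 4: Exact two-sided p-value (enumerate n! = 3628800 permutations of y under H0): p = 0.861801.
Step 5: alpha = 0.1. fail to reject H0.

tau_b = -0.0667 (C=21, D=24), p = 0.861801, fail to reject H0.


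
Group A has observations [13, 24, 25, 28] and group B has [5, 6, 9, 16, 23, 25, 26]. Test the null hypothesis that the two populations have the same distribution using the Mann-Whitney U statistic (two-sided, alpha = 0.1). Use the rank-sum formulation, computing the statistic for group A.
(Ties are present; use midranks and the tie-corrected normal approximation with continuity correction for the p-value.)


Step 1: Combine and sort all 11 observations; assign midranks.
sorted (value, group): (5,Y), (6,Y), (9,Y), (13,X), (16,Y), (23,Y), (24,X), (25,X), (25,Y), (26,Y), (28,X)
ranks: 5->1, 6->2, 9->3, 13->4, 16->5, 23->6, 24->7, 25->8.5, 25->8.5, 26->10, 28->11
Step 2: Rank sum for X: R1 = 4 + 7 + 8.5 + 11 = 30.5.
Step 3: U_X = R1 - n1(n1+1)/2 = 30.5 - 4*5/2 = 30.5 - 10 = 20.5.
       U_Y = n1*n2 - U_X = 28 - 20.5 = 7.5.
Step 4: Ties are present, so use the tie-corrected normal approximation (with continuity correction) for the p-value.
Step 5: p-value = 0.255756; compare to alpha = 0.1. fail to reject H0.

U_X = 20.5, p = 0.255756, fail to reject H0 at alpha = 0.1.


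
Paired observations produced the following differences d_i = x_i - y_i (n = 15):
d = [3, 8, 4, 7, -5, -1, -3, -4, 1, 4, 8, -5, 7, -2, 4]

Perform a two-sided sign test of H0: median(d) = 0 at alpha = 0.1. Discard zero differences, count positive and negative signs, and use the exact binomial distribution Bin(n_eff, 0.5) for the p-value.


Step 1: Discard zero differences. Original n = 15; n_eff = number of nonzero differences = 15.
Nonzero differences (with sign): +3, +8, +4, +7, -5, -1, -3, -4, +1, +4, +8, -5, +7, -2, +4
Step 2: Count signs: positive = 9, negative = 6.
Step 3: Under H0: P(positive) = 0.5, so the number of positives S ~ Bin(15, 0.5).
Step 4: Two-sided exact p-value = sum of Bin(15,0.5) probabilities at or below the observed probability = 0.607239.
Step 5: alpha = 0.1. fail to reject H0.

n_eff = 15, pos = 9, neg = 6, p = 0.607239, fail to reject H0.


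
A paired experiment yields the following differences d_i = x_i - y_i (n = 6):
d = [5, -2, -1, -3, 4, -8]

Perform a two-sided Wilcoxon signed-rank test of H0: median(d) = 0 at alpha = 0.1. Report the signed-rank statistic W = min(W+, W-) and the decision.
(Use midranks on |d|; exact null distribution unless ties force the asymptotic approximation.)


Step 1: Drop any zero differences (none here) and take |d_i|.
|d| = [5, 2, 1, 3, 4, 8]
Step 2: Midrank |d_i| (ties get averaged ranks).
ranks: |5|->5, |2|->2, |1|->1, |3|->3, |4|->4, |8|->6
Step 3: Attach original signs; sum ranks with positive sign and with negative sign.
W+ = 5 + 4 = 9
W- = 2 + 1 + 3 + 6 = 12
(Check: W+ + W- = 21 should equal n(n+1)/2 = 21.)
Step 4: Test statistic W = min(W+, W-) = 9.
Step 5: No ties, so the exact null distribution over the 2^6 = 64 sign assignments gives the two-sided p-value = 0.843750.
Step 6: alpha = 0.1. fail to reject H0.

W+ = 9, W- = 12, W = min = 9, p = 0.843750, fail to reject H0.


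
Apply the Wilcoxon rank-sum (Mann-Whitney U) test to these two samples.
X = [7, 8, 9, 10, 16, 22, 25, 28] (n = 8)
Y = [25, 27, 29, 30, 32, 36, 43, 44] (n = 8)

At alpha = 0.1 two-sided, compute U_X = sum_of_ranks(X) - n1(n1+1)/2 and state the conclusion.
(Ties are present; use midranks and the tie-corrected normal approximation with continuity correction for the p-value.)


Step 1: Combine and sort all 16 observations; assign midranks.
sorted (value, group): (7,X), (8,X), (9,X), (10,X), (16,X), (22,X), (25,X), (25,Y), (27,Y), (28,X), (29,Y), (30,Y), (32,Y), (36,Y), (43,Y), (44,Y)
ranks: 7->1, 8->2, 9->3, 10->4, 16->5, 22->6, 25->7.5, 25->7.5, 27->9, 28->10, 29->11, 30->12, 32->13, 36->14, 43->15, 44->16
Step 2: Rank sum for X: R1 = 1 + 2 + 3 + 4 + 5 + 6 + 7.5 + 10 = 38.5.
Step 3: U_X = R1 - n1(n1+1)/2 = 38.5 - 8*9/2 = 38.5 - 36 = 2.5.
       U_Y = n1*n2 - U_X = 64 - 2.5 = 61.5.
Step 4: Ties are present, so use the tie-corrected normal approximation (with continuity correction) for the p-value.
Step 5: p-value = 0.002305; compare to alpha = 0.1. reject H0.

U_X = 2.5, p = 0.002305, reject H0 at alpha = 0.1.


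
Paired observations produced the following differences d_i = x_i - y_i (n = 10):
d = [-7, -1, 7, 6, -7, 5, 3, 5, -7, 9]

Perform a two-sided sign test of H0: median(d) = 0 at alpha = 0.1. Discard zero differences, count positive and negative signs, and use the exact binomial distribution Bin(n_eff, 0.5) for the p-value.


Step 1: Discard zero differences. Original n = 10; n_eff = number of nonzero differences = 10.
Nonzero differences (with sign): -7, -1, +7, +6, -7, +5, +3, +5, -7, +9
Step 2: Count signs: positive = 6, negative = 4.
Step 3: Under H0: P(positive) = 0.5, so the number of positives S ~ Bin(10, 0.5).
Step 4: Two-sided exact p-value = sum of Bin(10,0.5) probabilities at or below the observed probability = 0.753906.
Step 5: alpha = 0.1. fail to reject H0.

n_eff = 10, pos = 6, neg = 4, p = 0.753906, fail to reject H0.


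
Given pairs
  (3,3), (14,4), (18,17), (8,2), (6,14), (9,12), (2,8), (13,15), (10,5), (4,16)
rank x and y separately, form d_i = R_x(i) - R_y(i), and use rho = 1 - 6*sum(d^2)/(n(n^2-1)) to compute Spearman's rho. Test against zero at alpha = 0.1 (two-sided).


Step 1: Rank x and y separately (midranks; no ties here).
rank(x): 3->2, 14->9, 18->10, 8->5, 6->4, 9->6, 2->1, 13->8, 10->7, 4->3
rank(y): 3->2, 4->3, 17->10, 2->1, 14->7, 12->6, 8->5, 15->8, 5->4, 16->9
Step 2: d_i = R_x(i) - R_y(i); compute d_i^2.
  (2-2)^2=0, (9-3)^2=36, (10-10)^2=0, (5-1)^2=16, (4-7)^2=9, (6-6)^2=0, (1-5)^2=16, (8-8)^2=0, (7-4)^2=9, (3-9)^2=36
sum(d^2) = 122.
Step 3: rho = 1 - 6*122 / (10*(10^2 - 1)) = 1 - 732/990 = 0.260606.
Step 4: Under H0, t = rho * sqrt((n-2)/(1-rho^2)) = 0.7635 ~ t(8).
Step 5: Two-sided p-value from the t-distribution with 8 df = 0.467089.
Step 6: alpha = 0.1. fail to reject H0.

rho = 0.2606, p = 0.467089, fail to reject H0 at alpha = 0.1.


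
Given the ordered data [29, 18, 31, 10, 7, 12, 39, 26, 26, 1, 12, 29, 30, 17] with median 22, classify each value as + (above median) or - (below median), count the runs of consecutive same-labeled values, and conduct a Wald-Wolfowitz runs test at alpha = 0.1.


Step 1: Compute median = 22; label A = above, B = below.
Labels in order: ABABBBAAABBAAB  (n_A = 7, n_B = 7)
Step 2: Count runs R = 8.
Step 3: Under H0 (random ordering), E[R] = 2*n_A*n_B/(n_A+n_B) + 1 = 2*7*7/14 + 1 = 8.0000.
        Var[R] = 2*n_A*n_B*(2*n_A*n_B - n_A - n_B) / ((n_A+n_B)^2 * (n_A+n_B-1)) = 8232/2548 = 3.2308.
        SD[R] = 1.7974.
Step 4: R = E[R], so z = 0 with no continuity correction.
Step 5: Two-sided p-value via normal approximation = 2*(1 - Phi(|z|)) = 1.000000.
Step 6: alpha = 0.1. fail to reject H0.

R = 8, z = 0.0000, p = 1.000000, fail to reject H0.


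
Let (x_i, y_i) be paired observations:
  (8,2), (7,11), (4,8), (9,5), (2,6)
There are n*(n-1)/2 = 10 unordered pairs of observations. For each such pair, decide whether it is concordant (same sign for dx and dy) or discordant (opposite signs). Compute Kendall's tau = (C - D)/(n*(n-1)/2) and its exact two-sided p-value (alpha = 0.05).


Step 1: Enumerate the 10 unordered pairs (i,j) with i<j and classify each by sign(x_j-x_i) * sign(y_j-y_i).
  (1,2):dx=-1,dy=+9->D; (1,3):dx=-4,dy=+6->D; (1,4):dx=+1,dy=+3->C; (1,5):dx=-6,dy=+4->D
  (2,3):dx=-3,dy=-3->C; (2,4):dx=+2,dy=-6->D; (2,5):dx=-5,dy=-5->C; (3,4):dx=+5,dy=-3->D
  (3,5):dx=-2,dy=-2->C; (4,5):dx=-7,dy=+1->D
Step 2: C = 4, D = 6, total pairs = 10.
Step 3: tau = (C - D)/(n(n-1)/2) = (4 - 6)/10 = -0.200000.
Step 4: Exact two-sided p-value (enumerate n! = 120 permutations of y under H0): p = 0.816667.
Step 5: alpha = 0.05. fail to reject H0.

tau_b = -0.2000 (C=4, D=6), p = 0.816667, fail to reject H0.


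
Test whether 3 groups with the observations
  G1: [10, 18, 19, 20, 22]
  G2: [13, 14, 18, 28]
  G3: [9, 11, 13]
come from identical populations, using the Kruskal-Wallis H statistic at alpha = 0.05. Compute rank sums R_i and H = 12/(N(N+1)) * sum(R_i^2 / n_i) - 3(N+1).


Step 1: Combine all N = 12 observations and assign midranks.
sorted (value, group, rank): (9,G3,1), (10,G1,2), (11,G3,3), (13,G2,4.5), (13,G3,4.5), (14,G2,6), (18,G1,7.5), (18,G2,7.5), (19,G1,9), (20,G1,10), (22,G1,11), (28,G2,12)
Step 2: Sum ranks within each group.
R_1 = 39.5 (n_1 = 5)
R_2 = 30 (n_2 = 4)
R_3 = 8.5 (n_3 = 3)
Step 3: H = 12/(N(N+1)) * sum(R_i^2/n_i) - 3(N+1)
     = 12/(12*13) * (39.5^2/5 + 30^2/4 + 8.5^2/3) - 3*13
     = 0.076923 * 561.133 - 39
     = 4.164103.
Step 4: Ties present; correction factor C = 1 - 12/(12^3 - 12) = 0.993007. Corrected H = 4.164103 / 0.993007 = 4.193427.
Step 5: Under H0, H ~ chi^2(2); p-value = 0.122860.
Step 6: alpha = 0.05. fail to reject H0.

H = 4.1934, df = 2, p = 0.122860, fail to reject H0.


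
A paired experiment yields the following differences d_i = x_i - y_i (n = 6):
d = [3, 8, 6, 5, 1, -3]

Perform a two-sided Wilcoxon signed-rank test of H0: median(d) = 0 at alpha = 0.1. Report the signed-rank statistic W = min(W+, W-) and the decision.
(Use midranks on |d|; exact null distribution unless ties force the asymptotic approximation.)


Step 1: Drop any zero differences (none here) and take |d_i|.
|d| = [3, 8, 6, 5, 1, 3]
Step 2: Midrank |d_i| (ties get averaged ranks).
ranks: |3|->2.5, |8|->6, |6|->5, |5|->4, |1|->1, |3|->2.5
Step 3: Attach original signs; sum ranks with positive sign and with negative sign.
W+ = 2.5 + 6 + 5 + 4 + 1 = 18.5
W- = 2.5 = 2.5
(Check: W+ + W- = 21 should equal n(n+1)/2 = 21.)
Step 4: Test statistic W = min(W+, W-) = 2.5.
Step 5: Ties in |d|, so use the tie-corrected normal approximation.
        E[W] = n(n+1)/4 = 6*7/4 = 10.5.
        Tie groups: |d|=3 (t=2); sum(t^3 - t) = 6.
        Var[W] = n(n+1)(2n+1)/24 - sum(t^3-t)/48 = 546/24 - 6/48 = 22.625.
        z = (W - E[W]) / sqrt(Var[W]) = (2.5 - 10.5) / 4.7566 = -1.6819.
        Two-sided p = 2*Phi(z) = 0.092592.
Step 6: alpha = 0.1. reject H0.

W+ = 18.5, W- = 2.5, W = min = 2.5, p = 0.092592, reject H0.


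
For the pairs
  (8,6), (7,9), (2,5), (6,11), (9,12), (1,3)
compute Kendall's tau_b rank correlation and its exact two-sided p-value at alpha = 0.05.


Step 1: Enumerate the 15 unordered pairs (i,j) with i<j and classify each by sign(x_j-x_i) * sign(y_j-y_i).
  (1,2):dx=-1,dy=+3->D; (1,3):dx=-6,dy=-1->C; (1,4):dx=-2,dy=+5->D; (1,5):dx=+1,dy=+6->C
  (1,6):dx=-7,dy=-3->C; (2,3):dx=-5,dy=-4->C; (2,4):dx=-1,dy=+2->D; (2,5):dx=+2,dy=+3->C
  (2,6):dx=-6,dy=-6->C; (3,4):dx=+4,dy=+6->C; (3,5):dx=+7,dy=+7->C; (3,6):dx=-1,dy=-2->C
  (4,5):dx=+3,dy=+1->C; (4,6):dx=-5,dy=-8->C; (5,6):dx=-8,dy=-9->C
Step 2: C = 12, D = 3, total pairs = 15.
Step 3: tau = (C - D)/(n(n-1)/2) = (12 - 3)/15 = 0.600000.
Step 4: Exact two-sided p-value (enumerate n! = 720 permutations of y under H0): p = 0.136111.
Step 5: alpha = 0.05. fail to reject H0.

tau_b = 0.6000 (C=12, D=3), p = 0.136111, fail to reject H0.


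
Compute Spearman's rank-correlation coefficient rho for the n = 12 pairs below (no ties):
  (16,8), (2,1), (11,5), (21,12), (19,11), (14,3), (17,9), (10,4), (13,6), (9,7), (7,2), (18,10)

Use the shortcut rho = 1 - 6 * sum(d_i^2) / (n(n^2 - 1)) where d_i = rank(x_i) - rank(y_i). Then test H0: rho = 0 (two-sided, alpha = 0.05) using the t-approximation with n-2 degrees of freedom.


Step 1: Rank x and y separately (midranks; no ties here).
rank(x): 16->8, 2->1, 11->5, 21->12, 19->11, 14->7, 17->9, 10->4, 13->6, 9->3, 7->2, 18->10
rank(y): 8->8, 1->1, 5->5, 12->12, 11->11, 3->3, 9->9, 4->4, 6->6, 7->7, 2->2, 10->10
Step 2: d_i = R_x(i) - R_y(i); compute d_i^2.
  (8-8)^2=0, (1-1)^2=0, (5-5)^2=0, (12-12)^2=0, (11-11)^2=0, (7-3)^2=16, (9-9)^2=0, (4-4)^2=0, (6-6)^2=0, (3-7)^2=16, (2-2)^2=0, (10-10)^2=0
sum(d^2) = 32.
Step 3: rho = 1 - 6*32 / (12*(12^2 - 1)) = 1 - 192/1716 = 0.888112.
Step 4: Under H0, t = rho * sqrt((n-2)/(1-rho^2)) = 6.1103 ~ t(10).
Step 5: Two-sided p-value from the t-distribution with 10 df = 0.000114.
Step 6: alpha = 0.05. reject H0.

rho = 0.8881, p = 0.000114, reject H0 at alpha = 0.05.


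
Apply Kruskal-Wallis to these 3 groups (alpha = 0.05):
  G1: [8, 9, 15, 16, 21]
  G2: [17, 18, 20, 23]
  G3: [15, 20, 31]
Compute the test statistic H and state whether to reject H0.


Step 1: Combine all N = 12 observations and assign midranks.
sorted (value, group, rank): (8,G1,1), (9,G1,2), (15,G1,3.5), (15,G3,3.5), (16,G1,5), (17,G2,6), (18,G2,7), (20,G2,8.5), (20,G3,8.5), (21,G1,10), (23,G2,11), (31,G3,12)
Step 2: Sum ranks within each group.
R_1 = 21.5 (n_1 = 5)
R_2 = 32.5 (n_2 = 4)
R_3 = 24 (n_3 = 3)
Step 3: H = 12/(N(N+1)) * sum(R_i^2/n_i) - 3(N+1)
     = 12/(12*13) * (21.5^2/5 + 32.5^2/4 + 24^2/3) - 3*13
     = 0.076923 * 548.513 - 39
     = 3.193269.
Step 4: Ties present; correction factor C = 1 - 12/(12^3 - 12) = 0.993007. Corrected H = 3.193269 / 0.993007 = 3.215757.
Step 5: Under H0, H ~ chi^2(2); p-value = 0.200312.
Step 6: alpha = 0.05. fail to reject H0.

H = 3.2158, df = 2, p = 0.200312, fail to reject H0.


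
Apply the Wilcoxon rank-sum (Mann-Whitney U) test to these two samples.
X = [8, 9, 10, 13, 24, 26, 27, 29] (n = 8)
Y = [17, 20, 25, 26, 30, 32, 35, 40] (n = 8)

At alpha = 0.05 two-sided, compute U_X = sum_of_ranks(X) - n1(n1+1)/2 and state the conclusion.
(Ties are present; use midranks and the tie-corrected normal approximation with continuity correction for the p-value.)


Step 1: Combine and sort all 16 observations; assign midranks.
sorted (value, group): (8,X), (9,X), (10,X), (13,X), (17,Y), (20,Y), (24,X), (25,Y), (26,X), (26,Y), (27,X), (29,X), (30,Y), (32,Y), (35,Y), (40,Y)
ranks: 8->1, 9->2, 10->3, 13->4, 17->5, 20->6, 24->7, 25->8, 26->9.5, 26->9.5, 27->11, 29->12, 30->13, 32->14, 35->15, 40->16
Step 2: Rank sum for X: R1 = 1 + 2 + 3 + 4 + 7 + 9.5 + 11 + 12 = 49.5.
Step 3: U_X = R1 - n1(n1+1)/2 = 49.5 - 8*9/2 = 49.5 - 36 = 13.5.
       U_Y = n1*n2 - U_X = 64 - 13.5 = 50.5.
Step 4: Ties are present, so use the tie-corrected normal approximation (with continuity correction) for the p-value.
Step 5: p-value = 0.058522; compare to alpha = 0.05. fail to reject H0.

U_X = 13.5, p = 0.058522, fail to reject H0 at alpha = 0.05.


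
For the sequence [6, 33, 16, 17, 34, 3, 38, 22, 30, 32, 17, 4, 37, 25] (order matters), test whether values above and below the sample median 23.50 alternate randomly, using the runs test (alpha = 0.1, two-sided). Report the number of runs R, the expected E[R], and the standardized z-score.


Step 1: Compute median = 23.50; label A = above, B = below.
Labels in order: BABBABABAABBAA  (n_A = 7, n_B = 7)
Step 2: Count runs R = 10.
Step 3: Under H0 (random ordering), E[R] = 2*n_A*n_B/(n_A+n_B) + 1 = 2*7*7/14 + 1 = 8.0000.
        Var[R] = 2*n_A*n_B*(2*n_A*n_B - n_A - n_B) / ((n_A+n_B)^2 * (n_A+n_B-1)) = 8232/2548 = 3.2308.
        SD[R] = 1.7974.
Step 4: Continuity-corrected z = (R - 0.5 - E[R]) / SD[R] = (10 - 0.5 - 8.0000) / 1.7974 = 0.8345.
Step 5: Two-sided p-value via normal approximation = 2*(1 - Phi(|z|)) = 0.403986.
Step 6: alpha = 0.1. fail to reject H0.

R = 10, z = 0.8345, p = 0.403986, fail to reject H0.


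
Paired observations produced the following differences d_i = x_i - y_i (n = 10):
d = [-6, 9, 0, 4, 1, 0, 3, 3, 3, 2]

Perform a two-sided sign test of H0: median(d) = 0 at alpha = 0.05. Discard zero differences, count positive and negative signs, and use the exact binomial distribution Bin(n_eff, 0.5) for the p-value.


Step 1: Discard zero differences. Original n = 10; n_eff = number of nonzero differences = 8.
Nonzero differences (with sign): -6, +9, +4, +1, +3, +3, +3, +2
Step 2: Count signs: positive = 7, negative = 1.
Step 3: Under H0: P(positive) = 0.5, so the number of positives S ~ Bin(8, 0.5).
Step 4: Two-sided exact p-value = sum of Bin(8,0.5) probabilities at or below the observed probability = 0.070312.
Step 5: alpha = 0.05. fail to reject H0.

n_eff = 8, pos = 7, neg = 1, p = 0.070312, fail to reject H0.


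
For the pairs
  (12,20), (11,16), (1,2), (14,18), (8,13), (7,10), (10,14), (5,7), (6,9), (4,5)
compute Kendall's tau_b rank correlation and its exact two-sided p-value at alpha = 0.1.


Step 1: Enumerate the 45 unordered pairs (i,j) with i<j and classify each by sign(x_j-x_i) * sign(y_j-y_i).
  (1,2):dx=-1,dy=-4->C; (1,3):dx=-11,dy=-18->C; (1,4):dx=+2,dy=-2->D; (1,5):dx=-4,dy=-7->C
  (1,6):dx=-5,dy=-10->C; (1,7):dx=-2,dy=-6->C; (1,8):dx=-7,dy=-13->C; (1,9):dx=-6,dy=-11->C
  (1,10):dx=-8,dy=-15->C; (2,3):dx=-10,dy=-14->C; (2,4):dx=+3,dy=+2->C; (2,5):dx=-3,dy=-3->C
  (2,6):dx=-4,dy=-6->C; (2,7):dx=-1,dy=-2->C; (2,8):dx=-6,dy=-9->C; (2,9):dx=-5,dy=-7->C
  (2,10):dx=-7,dy=-11->C; (3,4):dx=+13,dy=+16->C; (3,5):dx=+7,dy=+11->C; (3,6):dx=+6,dy=+8->C
  (3,7):dx=+9,dy=+12->C; (3,8):dx=+4,dy=+5->C; (3,9):dx=+5,dy=+7->C; (3,10):dx=+3,dy=+3->C
  (4,5):dx=-6,dy=-5->C; (4,6):dx=-7,dy=-8->C; (4,7):dx=-4,dy=-4->C; (4,8):dx=-9,dy=-11->C
  (4,9):dx=-8,dy=-9->C; (4,10):dx=-10,dy=-13->C; (5,6):dx=-1,dy=-3->C; (5,7):dx=+2,dy=+1->C
  (5,8):dx=-3,dy=-6->C; (5,9):dx=-2,dy=-4->C; (5,10):dx=-4,dy=-8->C; (6,7):dx=+3,dy=+4->C
  (6,8):dx=-2,dy=-3->C; (6,9):dx=-1,dy=-1->C; (6,10):dx=-3,dy=-5->C; (7,8):dx=-5,dy=-7->C
  (7,9):dx=-4,dy=-5->C; (7,10):dx=-6,dy=-9->C; (8,9):dx=+1,dy=+2->C; (8,10):dx=-1,dy=-2->C
  (9,10):dx=-2,dy=-4->C
Step 2: C = 44, D = 1, total pairs = 45.
Step 3: tau = (C - D)/(n(n-1)/2) = (44 - 1)/45 = 0.955556.
Step 4: Exact two-sided p-value (enumerate n! = 3628800 permutations of y under H0): p = 0.000006.
Step 5: alpha = 0.1. reject H0.

tau_b = 0.9556 (C=44, D=1), p = 0.000006, reject H0.


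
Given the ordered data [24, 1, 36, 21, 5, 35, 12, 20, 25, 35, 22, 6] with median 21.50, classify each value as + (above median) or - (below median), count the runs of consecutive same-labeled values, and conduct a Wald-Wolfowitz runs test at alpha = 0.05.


Step 1: Compute median = 21.50; label A = above, B = below.
Labels in order: ABABBABBAAAB  (n_A = 6, n_B = 6)
Step 2: Count runs R = 8.
Step 3: Under H0 (random ordering), E[R] = 2*n_A*n_B/(n_A+n_B) + 1 = 2*6*6/12 + 1 = 7.0000.
        Var[R] = 2*n_A*n_B*(2*n_A*n_B - n_A - n_B) / ((n_A+n_B)^2 * (n_A+n_B-1)) = 4320/1584 = 2.7273.
        SD[R] = 1.6514.
Step 4: Continuity-corrected z = (R - 0.5 - E[R]) / SD[R] = (8 - 0.5 - 7.0000) / 1.6514 = 0.3028.
Step 5: Two-sided p-value via normal approximation = 2*(1 - Phi(|z|)) = 0.762069.
Step 6: alpha = 0.05. fail to reject H0.

R = 8, z = 0.3028, p = 0.762069, fail to reject H0.


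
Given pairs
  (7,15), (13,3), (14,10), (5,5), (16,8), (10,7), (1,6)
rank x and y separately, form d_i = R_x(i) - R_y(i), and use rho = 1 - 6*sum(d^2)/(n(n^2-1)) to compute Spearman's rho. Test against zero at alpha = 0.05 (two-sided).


Step 1: Rank x and y separately (midranks; no ties here).
rank(x): 7->3, 13->5, 14->6, 5->2, 16->7, 10->4, 1->1
rank(y): 15->7, 3->1, 10->6, 5->2, 8->5, 7->4, 6->3
Step 2: d_i = R_x(i) - R_y(i); compute d_i^2.
  (3-7)^2=16, (5-1)^2=16, (6-6)^2=0, (2-2)^2=0, (7-5)^2=4, (4-4)^2=0, (1-3)^2=4
sum(d^2) = 40.
Step 3: rho = 1 - 6*40 / (7*(7^2 - 1)) = 1 - 240/336 = 0.285714.
Step 4: Under H0, t = rho * sqrt((n-2)/(1-rho^2)) = 0.6667 ~ t(5).
Step 5: Two-sided p-value from the t-distribution with 5 df = 0.534509.
Step 6: alpha = 0.05. fail to reject H0.

rho = 0.2857, p = 0.534509, fail to reject H0 at alpha = 0.05.


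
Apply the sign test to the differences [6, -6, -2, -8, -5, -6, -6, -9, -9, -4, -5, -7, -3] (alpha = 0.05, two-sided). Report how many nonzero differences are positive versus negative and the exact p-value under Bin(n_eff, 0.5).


Step 1: Discard zero differences. Original n = 13; n_eff = number of nonzero differences = 13.
Nonzero differences (with sign): +6, -6, -2, -8, -5, -6, -6, -9, -9, -4, -5, -7, -3
Step 2: Count signs: positive = 1, negative = 12.
Step 3: Under H0: P(positive) = 0.5, so the number of positives S ~ Bin(13, 0.5).
Step 4: Two-sided exact p-value = sum of Bin(13,0.5) probabilities at or below the observed probability = 0.003418.
Step 5: alpha = 0.05. reject H0.

n_eff = 13, pos = 1, neg = 12, p = 0.003418, reject H0.


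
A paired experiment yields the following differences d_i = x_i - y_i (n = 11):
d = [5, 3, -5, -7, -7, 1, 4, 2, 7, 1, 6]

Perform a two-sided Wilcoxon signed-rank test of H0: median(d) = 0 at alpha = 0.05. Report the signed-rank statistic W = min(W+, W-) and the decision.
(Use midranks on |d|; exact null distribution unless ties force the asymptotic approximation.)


Step 1: Drop any zero differences (none here) and take |d_i|.
|d| = [5, 3, 5, 7, 7, 1, 4, 2, 7, 1, 6]
Step 2: Midrank |d_i| (ties get averaged ranks).
ranks: |5|->6.5, |3|->4, |5|->6.5, |7|->10, |7|->10, |1|->1.5, |4|->5, |2|->3, |7|->10, |1|->1.5, |6|->8
Step 3: Attach original signs; sum ranks with positive sign and with negative sign.
W+ = 6.5 + 4 + 1.5 + 5 + 3 + 10 + 1.5 + 8 = 39.5
W- = 6.5 + 10 + 10 = 26.5
(Check: W+ + W- = 66 should equal n(n+1)/2 = 66.)
Step 4: Test statistic W = min(W+, W-) = 26.5.
Step 5: Ties in |d|, so use the tie-corrected normal approximation.
        E[W] = n(n+1)/4 = 11*12/4 = 33.
        Tie groups: |d|=1 (t=2), |d|=5 (t=2), |d|=7 (t=3); sum(t^3 - t) = 36.
        Var[W] = n(n+1)(2n+1)/24 - sum(t^3-t)/48 = 3036/24 - 36/48 = 125.75.
        z = (W - E[W]) / sqrt(Var[W]) = (26.5 - 33) / 11.2138 = -0.5796.
        Two-sided p = 2*Phi(z) = 0.562157.
Step 6: alpha = 0.05. fail to reject H0.

W+ = 39.5, W- = 26.5, W = min = 26.5, p = 0.562157, fail to reject H0.


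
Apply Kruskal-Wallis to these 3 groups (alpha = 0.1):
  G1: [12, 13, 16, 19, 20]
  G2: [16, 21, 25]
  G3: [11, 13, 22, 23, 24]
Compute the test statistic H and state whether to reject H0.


Step 1: Combine all N = 13 observations and assign midranks.
sorted (value, group, rank): (11,G3,1), (12,G1,2), (13,G1,3.5), (13,G3,3.5), (16,G1,5.5), (16,G2,5.5), (19,G1,7), (20,G1,8), (21,G2,9), (22,G3,10), (23,G3,11), (24,G3,12), (25,G2,13)
Step 2: Sum ranks within each group.
R_1 = 26 (n_1 = 5)
R_2 = 27.5 (n_2 = 3)
R_3 = 37.5 (n_3 = 5)
Step 3: H = 12/(N(N+1)) * sum(R_i^2/n_i) - 3(N+1)
     = 12/(13*14) * (26^2/5 + 27.5^2/3 + 37.5^2/5) - 3*14
     = 0.065934 * 668.533 - 42
     = 2.079121.
Step 4: Ties present; correction factor C = 1 - 12/(13^3 - 13) = 0.994505. Corrected H = 2.079121 / 0.994505 = 2.090608.
Step 5: Under H0, H ~ chi^2(2); p-value = 0.351585.
Step 6: alpha = 0.1. fail to reject H0.

H = 2.0906, df = 2, p = 0.351585, fail to reject H0.


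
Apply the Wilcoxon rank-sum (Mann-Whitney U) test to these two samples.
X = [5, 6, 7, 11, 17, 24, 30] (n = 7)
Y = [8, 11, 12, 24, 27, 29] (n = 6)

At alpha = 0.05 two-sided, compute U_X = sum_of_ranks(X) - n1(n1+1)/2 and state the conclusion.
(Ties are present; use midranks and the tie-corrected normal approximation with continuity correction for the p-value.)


Step 1: Combine and sort all 13 observations; assign midranks.
sorted (value, group): (5,X), (6,X), (7,X), (8,Y), (11,X), (11,Y), (12,Y), (17,X), (24,X), (24,Y), (27,Y), (29,Y), (30,X)
ranks: 5->1, 6->2, 7->3, 8->4, 11->5.5, 11->5.5, 12->7, 17->8, 24->9.5, 24->9.5, 27->11, 29->12, 30->13
Step 2: Rank sum for X: R1 = 1 + 2 + 3 + 5.5 + 8 + 9.5 + 13 = 42.
Step 3: U_X = R1 - n1(n1+1)/2 = 42 - 7*8/2 = 42 - 28 = 14.
       U_Y = n1*n2 - U_X = 42 - 14 = 28.
Step 4: Ties are present, so use the tie-corrected normal approximation (with continuity correction) for the p-value.
Step 5: p-value = 0.351785; compare to alpha = 0.05. fail to reject H0.

U_X = 14, p = 0.351785, fail to reject H0 at alpha = 0.05.


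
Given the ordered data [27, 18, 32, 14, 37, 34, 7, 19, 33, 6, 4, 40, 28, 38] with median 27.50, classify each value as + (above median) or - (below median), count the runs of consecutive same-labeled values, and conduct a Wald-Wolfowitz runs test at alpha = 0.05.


Step 1: Compute median = 27.50; label A = above, B = below.
Labels in order: BBABAABBABBAAA  (n_A = 7, n_B = 7)
Step 2: Count runs R = 8.
Step 3: Under H0 (random ordering), E[R] = 2*n_A*n_B/(n_A+n_B) + 1 = 2*7*7/14 + 1 = 8.0000.
        Var[R] = 2*n_A*n_B*(2*n_A*n_B - n_A - n_B) / ((n_A+n_B)^2 * (n_A+n_B-1)) = 8232/2548 = 3.2308.
        SD[R] = 1.7974.
Step 4: R = E[R], so z = 0 with no continuity correction.
Step 5: Two-sided p-value via normal approximation = 2*(1 - Phi(|z|)) = 1.000000.
Step 6: alpha = 0.05. fail to reject H0.

R = 8, z = 0.0000, p = 1.000000, fail to reject H0.


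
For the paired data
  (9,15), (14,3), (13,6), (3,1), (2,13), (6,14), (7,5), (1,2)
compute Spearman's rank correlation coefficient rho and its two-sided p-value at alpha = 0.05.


Step 1: Rank x and y separately (midranks; no ties here).
rank(x): 9->6, 14->8, 13->7, 3->3, 2->2, 6->4, 7->5, 1->1
rank(y): 15->8, 3->3, 6->5, 1->1, 13->6, 14->7, 5->4, 2->2
Step 2: d_i = R_x(i) - R_y(i); compute d_i^2.
  (6-8)^2=4, (8-3)^2=25, (7-5)^2=4, (3-1)^2=4, (2-6)^2=16, (4-7)^2=9, (5-4)^2=1, (1-2)^2=1
sum(d^2) = 64.
Step 3: rho = 1 - 6*64 / (8*(8^2 - 1)) = 1 - 384/504 = 0.238095.
Step 4: Under H0, t = rho * sqrt((n-2)/(1-rho^2)) = 0.6005 ~ t(6).
Step 5: Two-sided p-value from the t-distribution with 6 df = 0.570156.
Step 6: alpha = 0.05. fail to reject H0.

rho = 0.2381, p = 0.570156, fail to reject H0 at alpha = 0.05.


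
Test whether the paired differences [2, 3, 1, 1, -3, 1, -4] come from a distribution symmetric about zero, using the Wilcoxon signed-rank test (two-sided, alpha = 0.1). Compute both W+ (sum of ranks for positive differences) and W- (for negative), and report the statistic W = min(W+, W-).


Step 1: Drop any zero differences (none here) and take |d_i|.
|d| = [2, 3, 1, 1, 3, 1, 4]
Step 2: Midrank |d_i| (ties get averaged ranks).
ranks: |2|->4, |3|->5.5, |1|->2, |1|->2, |3|->5.5, |1|->2, |4|->7
Step 3: Attach original signs; sum ranks with positive sign and with negative sign.
W+ = 4 + 5.5 + 2 + 2 + 2 = 15.5
W- = 5.5 + 7 = 12.5
(Check: W+ + W- = 28 should equal n(n+1)/2 = 28.)
Step 4: Test statistic W = min(W+, W-) = 12.5.
Step 5: Ties in |d|, so use the tie-corrected normal approximation.
        E[W] = n(n+1)/4 = 7*8/4 = 14.
        Tie groups: |d|=1 (t=3), |d|=3 (t=2); sum(t^3 - t) = 30.
        Var[W] = n(n+1)(2n+1)/24 - sum(t^3-t)/48 = 840/24 - 30/48 = 34.375.
        z = (W - E[W]) / sqrt(Var[W]) = (12.5 - 14) / 5.8630 = -0.2558.
        Two-sided p = 2*Phi(z) = 0.798074.
Step 6: alpha = 0.1. fail to reject H0.

W+ = 15.5, W- = 12.5, W = min = 12.5, p = 0.798074, fail to reject H0.
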